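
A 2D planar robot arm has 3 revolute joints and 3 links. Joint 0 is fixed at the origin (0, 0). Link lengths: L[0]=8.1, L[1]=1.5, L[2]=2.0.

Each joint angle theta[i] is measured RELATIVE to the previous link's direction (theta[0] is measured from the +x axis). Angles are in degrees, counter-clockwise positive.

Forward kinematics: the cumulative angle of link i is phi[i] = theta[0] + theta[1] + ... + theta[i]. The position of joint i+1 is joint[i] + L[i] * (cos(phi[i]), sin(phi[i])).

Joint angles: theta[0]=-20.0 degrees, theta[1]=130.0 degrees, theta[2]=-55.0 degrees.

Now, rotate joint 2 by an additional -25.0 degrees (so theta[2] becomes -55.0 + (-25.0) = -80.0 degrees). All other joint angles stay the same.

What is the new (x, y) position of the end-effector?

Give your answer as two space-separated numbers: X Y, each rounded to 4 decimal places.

joint[0] = (0.0000, 0.0000)  (base)
link 0: phi[0] = -20 = -20 deg
  cos(-20 deg) = 0.9397, sin(-20 deg) = -0.3420
  joint[1] = (0.0000, 0.0000) + 8.1 * (0.9397, -0.3420) = (0.0000 + 7.6115, 0.0000 + -2.7704) = (7.6115, -2.7704)
link 1: phi[1] = -20 + 130 = 110 deg
  cos(110 deg) = -0.3420, sin(110 deg) = 0.9397
  joint[2] = (7.6115, -2.7704) + 1.5 * (-0.3420, 0.9397) = (7.6115 + -0.5130, -2.7704 + 1.4095) = (7.0985, -1.3608)
link 2: phi[2] = -20 + 130 + -80 = 30 deg
  cos(30 deg) = 0.8660, sin(30 deg) = 0.5000
  joint[3] = (7.0985, -1.3608) + 2 * (0.8660, 0.5000) = (7.0985 + 1.7321, -1.3608 + 1.0000) = (8.8305, -0.3608)
End effector: (8.8305, -0.3608)

Answer: 8.8305 -0.3608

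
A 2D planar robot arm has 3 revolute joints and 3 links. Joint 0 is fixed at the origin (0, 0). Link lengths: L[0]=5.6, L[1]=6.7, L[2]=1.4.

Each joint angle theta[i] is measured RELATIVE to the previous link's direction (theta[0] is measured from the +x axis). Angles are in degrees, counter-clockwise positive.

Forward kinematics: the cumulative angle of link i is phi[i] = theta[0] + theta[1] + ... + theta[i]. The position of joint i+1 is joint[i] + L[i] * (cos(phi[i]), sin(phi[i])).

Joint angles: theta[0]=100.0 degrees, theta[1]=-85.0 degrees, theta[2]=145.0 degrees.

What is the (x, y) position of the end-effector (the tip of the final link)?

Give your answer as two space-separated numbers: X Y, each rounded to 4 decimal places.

joint[0] = (0.0000, 0.0000)  (base)
link 0: phi[0] = 100 = 100 deg
  cos(100 deg) = -0.1736, sin(100 deg) = 0.9848
  joint[1] = (0.0000, 0.0000) + 5.6 * (-0.1736, 0.9848) = (0.0000 + -0.9724, 0.0000 + 5.5149) = (-0.9724, 5.5149)
link 1: phi[1] = 100 + -85 = 15 deg
  cos(15 deg) = 0.9659, sin(15 deg) = 0.2588
  joint[2] = (-0.9724, 5.5149) + 6.7 * (0.9659, 0.2588) = (-0.9724 + 6.4717, 5.5149 + 1.7341) = (5.4993, 7.2490)
link 2: phi[2] = 100 + -85 + 145 = 160 deg
  cos(160 deg) = -0.9397, sin(160 deg) = 0.3420
  joint[3] = (5.4993, 7.2490) + 1.4 * (-0.9397, 0.3420) = (5.4993 + -1.3156, 7.2490 + 0.4788) = (4.1837, 7.7278)
End effector: (4.1837, 7.7278)

Answer: 4.1837 7.7278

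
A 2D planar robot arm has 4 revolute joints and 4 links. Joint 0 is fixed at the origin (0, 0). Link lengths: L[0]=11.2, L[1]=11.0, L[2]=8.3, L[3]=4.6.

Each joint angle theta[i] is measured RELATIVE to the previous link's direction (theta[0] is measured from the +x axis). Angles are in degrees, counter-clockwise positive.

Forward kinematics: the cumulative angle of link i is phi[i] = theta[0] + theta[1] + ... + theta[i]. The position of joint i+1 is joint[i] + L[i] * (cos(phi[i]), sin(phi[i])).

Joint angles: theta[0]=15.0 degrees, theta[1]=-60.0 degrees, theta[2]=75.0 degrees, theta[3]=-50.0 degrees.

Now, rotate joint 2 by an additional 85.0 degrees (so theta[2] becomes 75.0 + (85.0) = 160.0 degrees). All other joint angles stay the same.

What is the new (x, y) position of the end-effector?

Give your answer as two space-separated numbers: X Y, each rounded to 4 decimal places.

joint[0] = (0.0000, 0.0000)  (base)
link 0: phi[0] = 15 = 15 deg
  cos(15 deg) = 0.9659, sin(15 deg) = 0.2588
  joint[1] = (0.0000, 0.0000) + 11.2 * (0.9659, 0.2588) = (0.0000 + 10.8184, 0.0000 + 2.8988) = (10.8184, 2.8988)
link 1: phi[1] = 15 + -60 = -45 deg
  cos(-45 deg) = 0.7071, sin(-45 deg) = -0.7071
  joint[2] = (10.8184, 2.8988) + 11 * (0.7071, -0.7071) = (10.8184 + 7.7782, 2.8988 + -7.7782) = (18.5965, -4.8794)
link 2: phi[2] = 15 + -60 + 160 = 115 deg
  cos(115 deg) = -0.4226, sin(115 deg) = 0.9063
  joint[3] = (18.5965, -4.8794) + 8.3 * (-0.4226, 0.9063) = (18.5965 + -3.5077, -4.8794 + 7.5224) = (15.0888, 2.6430)
link 3: phi[3] = 15 + -60 + 160 + -50 = 65 deg
  cos(65 deg) = 0.4226, sin(65 deg) = 0.9063
  joint[4] = (15.0888, 2.6430) + 4.6 * (0.4226, 0.9063) = (15.0888 + 1.9440, 2.6430 + 4.1690) = (17.0329, 6.8120)
End effector: (17.0329, 6.8120)

Answer: 17.0329 6.8120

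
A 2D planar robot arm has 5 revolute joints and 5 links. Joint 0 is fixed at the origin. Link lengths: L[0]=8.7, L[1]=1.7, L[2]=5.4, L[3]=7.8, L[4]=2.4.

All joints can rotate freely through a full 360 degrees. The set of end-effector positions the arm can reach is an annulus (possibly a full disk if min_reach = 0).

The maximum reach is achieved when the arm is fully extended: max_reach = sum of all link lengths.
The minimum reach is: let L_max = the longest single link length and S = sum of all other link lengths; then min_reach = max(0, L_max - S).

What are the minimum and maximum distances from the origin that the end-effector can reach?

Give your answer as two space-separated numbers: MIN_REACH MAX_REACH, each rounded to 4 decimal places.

Answer: 0.0000 26.0000

Derivation:
Link lengths: [8.7, 1.7, 5.4, 7.8, 2.4]
max_reach = 8.7 + 1.7 + 5.4 + 7.8 + 2.4 = 26
L_max = max([8.7, 1.7, 5.4, 7.8, 2.4]) = 8.7
S (sum of others) = 26 - 8.7 = 17.3
min_reach = max(0, 8.7 - 17.3) = max(0, -8.6) = 0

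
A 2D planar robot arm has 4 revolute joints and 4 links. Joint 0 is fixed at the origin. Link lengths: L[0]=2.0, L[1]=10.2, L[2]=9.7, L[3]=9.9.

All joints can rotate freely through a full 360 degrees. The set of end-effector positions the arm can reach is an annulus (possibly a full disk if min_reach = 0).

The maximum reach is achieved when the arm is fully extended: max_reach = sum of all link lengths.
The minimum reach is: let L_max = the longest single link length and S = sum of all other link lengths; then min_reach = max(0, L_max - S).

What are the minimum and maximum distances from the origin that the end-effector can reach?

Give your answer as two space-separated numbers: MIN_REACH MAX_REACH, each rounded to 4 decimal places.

Answer: 0.0000 31.8000

Derivation:
Link lengths: [2.0, 10.2, 9.7, 9.9]
max_reach = 2 + 10.2 + 9.7 + 9.9 = 31.8
L_max = max([2.0, 10.2, 9.7, 9.9]) = 10.2
S (sum of others) = 31.8 - 10.2 = 21.6
min_reach = max(0, 10.2 - 21.6) = max(0, -11.4) = 0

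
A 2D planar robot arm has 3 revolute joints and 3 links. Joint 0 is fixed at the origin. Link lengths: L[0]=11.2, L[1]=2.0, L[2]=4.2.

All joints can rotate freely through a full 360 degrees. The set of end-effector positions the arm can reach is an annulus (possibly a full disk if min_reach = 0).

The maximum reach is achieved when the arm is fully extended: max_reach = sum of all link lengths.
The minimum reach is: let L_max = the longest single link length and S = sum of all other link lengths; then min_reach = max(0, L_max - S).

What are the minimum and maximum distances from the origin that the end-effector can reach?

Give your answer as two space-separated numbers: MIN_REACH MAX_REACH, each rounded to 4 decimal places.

Answer: 5.0000 17.4000

Derivation:
Link lengths: [11.2, 2.0, 4.2]
max_reach = 11.2 + 2 + 4.2 = 17.4
L_max = max([11.2, 2.0, 4.2]) = 11.2
S (sum of others) = 17.4 - 11.2 = 6.2
min_reach = max(0, 11.2 - 6.2) = max(0, 5) = 5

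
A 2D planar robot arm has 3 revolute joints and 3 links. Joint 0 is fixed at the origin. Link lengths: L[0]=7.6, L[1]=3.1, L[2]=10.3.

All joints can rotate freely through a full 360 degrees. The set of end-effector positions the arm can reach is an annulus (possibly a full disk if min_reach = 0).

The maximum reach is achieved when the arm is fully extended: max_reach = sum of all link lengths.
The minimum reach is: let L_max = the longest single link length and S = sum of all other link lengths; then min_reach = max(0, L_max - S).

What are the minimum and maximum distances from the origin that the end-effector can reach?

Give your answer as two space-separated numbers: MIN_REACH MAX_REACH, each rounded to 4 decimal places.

Link lengths: [7.6, 3.1, 10.3]
max_reach = 7.6 + 3.1 + 10.3 = 21
L_max = max([7.6, 3.1, 10.3]) = 10.3
S (sum of others) = 21 - 10.3 = 10.7
min_reach = max(0, 10.3 - 10.7) = max(0, -0.4) = 0

Answer: 0.0000 21.0000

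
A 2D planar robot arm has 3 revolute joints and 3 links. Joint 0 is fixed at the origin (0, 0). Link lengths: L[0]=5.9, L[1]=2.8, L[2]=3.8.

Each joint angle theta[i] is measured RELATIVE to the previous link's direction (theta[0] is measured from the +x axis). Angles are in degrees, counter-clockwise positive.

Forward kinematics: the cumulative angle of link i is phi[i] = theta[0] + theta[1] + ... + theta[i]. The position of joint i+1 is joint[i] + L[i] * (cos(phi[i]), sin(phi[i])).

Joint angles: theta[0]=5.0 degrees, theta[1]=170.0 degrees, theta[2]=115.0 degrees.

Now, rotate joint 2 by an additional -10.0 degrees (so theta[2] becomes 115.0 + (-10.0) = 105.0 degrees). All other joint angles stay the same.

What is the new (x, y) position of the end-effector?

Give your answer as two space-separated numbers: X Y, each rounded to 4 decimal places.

Answer: 3.7481 -2.9840

Derivation:
joint[0] = (0.0000, 0.0000)  (base)
link 0: phi[0] = 5 = 5 deg
  cos(5 deg) = 0.9962, sin(5 deg) = 0.0872
  joint[1] = (0.0000, 0.0000) + 5.9 * (0.9962, 0.0872) = (0.0000 + 5.8775, 0.0000 + 0.5142) = (5.8775, 0.5142)
link 1: phi[1] = 5 + 170 = 175 deg
  cos(175 deg) = -0.9962, sin(175 deg) = 0.0872
  joint[2] = (5.8775, 0.5142) + 2.8 * (-0.9962, 0.0872) = (5.8775 + -2.7893, 0.5142 + 0.2440) = (3.0882, 0.7583)
link 2: phi[2] = 5 + 170 + 105 = 280 deg
  cos(280 deg) = 0.1736, sin(280 deg) = -0.9848
  joint[3] = (3.0882, 0.7583) + 3.8 * (0.1736, -0.9848) = (3.0882 + 0.6599, 0.7583 + -3.7423) = (3.7481, -2.9840)
End effector: (3.7481, -2.9840)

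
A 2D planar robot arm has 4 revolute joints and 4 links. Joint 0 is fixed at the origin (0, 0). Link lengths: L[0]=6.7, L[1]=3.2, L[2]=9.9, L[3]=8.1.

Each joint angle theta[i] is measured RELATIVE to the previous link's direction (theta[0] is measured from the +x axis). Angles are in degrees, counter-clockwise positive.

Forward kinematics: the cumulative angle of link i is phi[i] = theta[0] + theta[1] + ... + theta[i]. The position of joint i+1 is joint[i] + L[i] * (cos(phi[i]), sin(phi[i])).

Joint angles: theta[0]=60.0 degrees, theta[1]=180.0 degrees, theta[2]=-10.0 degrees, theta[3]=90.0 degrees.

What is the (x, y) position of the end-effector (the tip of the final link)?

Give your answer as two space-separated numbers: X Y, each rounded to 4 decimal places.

joint[0] = (0.0000, 0.0000)  (base)
link 0: phi[0] = 60 = 60 deg
  cos(60 deg) = 0.5000, sin(60 deg) = 0.8660
  joint[1] = (0.0000, 0.0000) + 6.7 * (0.5000, 0.8660) = (0.0000 + 3.3500, 0.0000 + 5.8024) = (3.3500, 5.8024)
link 1: phi[1] = 60 + 180 = 240 deg
  cos(240 deg) = -0.5000, sin(240 deg) = -0.8660
  joint[2] = (3.3500, 5.8024) + 3.2 * (-0.5000, -0.8660) = (3.3500 + -1.6000, 5.8024 + -2.7713) = (1.7500, 3.0311)
link 2: phi[2] = 60 + 180 + -10 = 230 deg
  cos(230 deg) = -0.6428, sin(230 deg) = -0.7660
  joint[3] = (1.7500, 3.0311) + 9.9 * (-0.6428, -0.7660) = (1.7500 + -6.3636, 3.0311 + -7.5838) = (-4.6136, -4.5528)
link 3: phi[3] = 60 + 180 + -10 + 90 = 320 deg
  cos(320 deg) = 0.7660, sin(320 deg) = -0.6428
  joint[4] = (-4.6136, -4.5528) + 8.1 * (0.7660, -0.6428) = (-4.6136 + 6.2050, -4.5528 + -5.2066) = (1.5914, -9.7593)
End effector: (1.5914, -9.7593)

Answer: 1.5914 -9.7593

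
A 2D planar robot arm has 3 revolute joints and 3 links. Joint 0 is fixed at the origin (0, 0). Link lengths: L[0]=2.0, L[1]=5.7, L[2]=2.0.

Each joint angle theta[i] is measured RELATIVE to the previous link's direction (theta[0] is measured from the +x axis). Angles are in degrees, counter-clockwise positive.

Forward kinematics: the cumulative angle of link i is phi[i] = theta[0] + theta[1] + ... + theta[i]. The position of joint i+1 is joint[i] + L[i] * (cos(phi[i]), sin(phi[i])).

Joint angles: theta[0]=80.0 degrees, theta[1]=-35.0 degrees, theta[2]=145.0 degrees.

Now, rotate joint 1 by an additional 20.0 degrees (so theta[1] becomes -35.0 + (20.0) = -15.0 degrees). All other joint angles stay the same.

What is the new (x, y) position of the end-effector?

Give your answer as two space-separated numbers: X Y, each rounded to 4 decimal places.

joint[0] = (0.0000, 0.0000)  (base)
link 0: phi[0] = 80 = 80 deg
  cos(80 deg) = 0.1736, sin(80 deg) = 0.9848
  joint[1] = (0.0000, 0.0000) + 2 * (0.1736, 0.9848) = (0.0000 + 0.3473, 0.0000 + 1.9696) = (0.3473, 1.9696)
link 1: phi[1] = 80 + -15 = 65 deg
  cos(65 deg) = 0.4226, sin(65 deg) = 0.9063
  joint[2] = (0.3473, 1.9696) + 5.7 * (0.4226, 0.9063) = (0.3473 + 2.4089, 1.9696 + 5.1660) = (2.7562, 7.1356)
link 2: phi[2] = 80 + -15 + 145 = 210 deg
  cos(210 deg) = -0.8660, sin(210 deg) = -0.5000
  joint[3] = (2.7562, 7.1356) + 2 * (-0.8660, -0.5000) = (2.7562 + -1.7321, 7.1356 + -1.0000) = (1.0242, 6.1356)
End effector: (1.0242, 6.1356)

Answer: 1.0242 6.1356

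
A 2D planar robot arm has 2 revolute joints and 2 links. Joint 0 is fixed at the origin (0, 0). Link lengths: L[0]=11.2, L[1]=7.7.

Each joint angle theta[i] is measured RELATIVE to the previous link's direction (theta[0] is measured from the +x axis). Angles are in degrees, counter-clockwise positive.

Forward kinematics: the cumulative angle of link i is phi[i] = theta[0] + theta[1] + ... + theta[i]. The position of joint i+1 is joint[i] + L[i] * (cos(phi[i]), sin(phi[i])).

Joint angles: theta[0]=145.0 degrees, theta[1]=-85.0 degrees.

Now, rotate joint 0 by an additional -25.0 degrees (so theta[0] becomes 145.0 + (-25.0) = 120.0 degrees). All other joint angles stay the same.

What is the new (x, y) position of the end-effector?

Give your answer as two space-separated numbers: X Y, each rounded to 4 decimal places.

joint[0] = (0.0000, 0.0000)  (base)
link 0: phi[0] = 120 = 120 deg
  cos(120 deg) = -0.5000, sin(120 deg) = 0.8660
  joint[1] = (0.0000, 0.0000) + 11.2 * (-0.5000, 0.8660) = (0.0000 + -5.6000, 0.0000 + 9.6995) = (-5.6000, 9.6995)
link 1: phi[1] = 120 + -85 = 35 deg
  cos(35 deg) = 0.8192, sin(35 deg) = 0.5736
  joint[2] = (-5.6000, 9.6995) + 7.7 * (0.8192, 0.5736) = (-5.6000 + 6.3075, 9.6995 + 4.4165) = (0.7075, 14.1160)
End effector: (0.7075, 14.1160)

Answer: 0.7075 14.1160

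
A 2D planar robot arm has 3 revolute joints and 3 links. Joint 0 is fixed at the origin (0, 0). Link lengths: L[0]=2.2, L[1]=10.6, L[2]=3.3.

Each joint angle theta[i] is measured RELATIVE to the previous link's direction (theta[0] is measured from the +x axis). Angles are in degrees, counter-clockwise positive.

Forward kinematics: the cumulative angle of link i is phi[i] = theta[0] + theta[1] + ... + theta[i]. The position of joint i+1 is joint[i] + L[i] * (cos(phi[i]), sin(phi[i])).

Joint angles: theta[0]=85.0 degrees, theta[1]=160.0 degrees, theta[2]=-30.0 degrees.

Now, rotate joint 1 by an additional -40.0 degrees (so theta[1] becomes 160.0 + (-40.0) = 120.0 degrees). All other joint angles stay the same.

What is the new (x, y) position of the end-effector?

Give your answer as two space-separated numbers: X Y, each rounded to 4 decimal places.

Answer: -12.7026 -2.0005

Derivation:
joint[0] = (0.0000, 0.0000)  (base)
link 0: phi[0] = 85 = 85 deg
  cos(85 deg) = 0.0872, sin(85 deg) = 0.9962
  joint[1] = (0.0000, 0.0000) + 2.2 * (0.0872, 0.9962) = (0.0000 + 0.1917, 0.0000 + 2.1916) = (0.1917, 2.1916)
link 1: phi[1] = 85 + 120 = 205 deg
  cos(205 deg) = -0.9063, sin(205 deg) = -0.4226
  joint[2] = (0.1917, 2.1916) + 10.6 * (-0.9063, -0.4226) = (0.1917 + -9.6069, 2.1916 + -4.4798) = (-9.4151, -2.2881)
link 2: phi[2] = 85 + 120 + -30 = 175 deg
  cos(175 deg) = -0.9962, sin(175 deg) = 0.0872
  joint[3] = (-9.4151, -2.2881) + 3.3 * (-0.9962, 0.0872) = (-9.4151 + -3.2874, -2.2881 + 0.2876) = (-12.7026, -2.0005)
End effector: (-12.7026, -2.0005)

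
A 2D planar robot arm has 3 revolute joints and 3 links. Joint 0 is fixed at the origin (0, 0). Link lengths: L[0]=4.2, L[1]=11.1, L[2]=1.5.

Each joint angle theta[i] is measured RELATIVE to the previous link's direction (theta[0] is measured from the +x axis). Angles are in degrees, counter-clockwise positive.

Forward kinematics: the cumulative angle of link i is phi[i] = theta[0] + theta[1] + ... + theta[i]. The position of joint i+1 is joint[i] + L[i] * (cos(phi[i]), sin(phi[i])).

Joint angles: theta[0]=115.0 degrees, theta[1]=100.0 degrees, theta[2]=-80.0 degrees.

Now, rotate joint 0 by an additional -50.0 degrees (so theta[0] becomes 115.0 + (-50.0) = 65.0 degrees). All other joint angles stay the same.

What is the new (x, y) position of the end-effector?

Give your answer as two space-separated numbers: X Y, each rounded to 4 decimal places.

joint[0] = (0.0000, 0.0000)  (base)
link 0: phi[0] = 65 = 65 deg
  cos(65 deg) = 0.4226, sin(65 deg) = 0.9063
  joint[1] = (0.0000, 0.0000) + 4.2 * (0.4226, 0.9063) = (0.0000 + 1.7750, 0.0000 + 3.8065) = (1.7750, 3.8065)
link 1: phi[1] = 65 + 100 = 165 deg
  cos(165 deg) = -0.9659, sin(165 deg) = 0.2588
  joint[2] = (1.7750, 3.8065) + 11.1 * (-0.9659, 0.2588) = (1.7750 + -10.7218, 3.8065 + 2.8729) = (-8.9468, 6.6794)
link 2: phi[2] = 65 + 100 + -80 = 85 deg
  cos(85 deg) = 0.0872, sin(85 deg) = 0.9962
  joint[3] = (-8.9468, 6.6794) + 1.5 * (0.0872, 0.9962) = (-8.9468 + 0.1307, 6.6794 + 1.4943) = (-8.8160, 8.1737)
End effector: (-8.8160, 8.1737)

Answer: -8.8160 8.1737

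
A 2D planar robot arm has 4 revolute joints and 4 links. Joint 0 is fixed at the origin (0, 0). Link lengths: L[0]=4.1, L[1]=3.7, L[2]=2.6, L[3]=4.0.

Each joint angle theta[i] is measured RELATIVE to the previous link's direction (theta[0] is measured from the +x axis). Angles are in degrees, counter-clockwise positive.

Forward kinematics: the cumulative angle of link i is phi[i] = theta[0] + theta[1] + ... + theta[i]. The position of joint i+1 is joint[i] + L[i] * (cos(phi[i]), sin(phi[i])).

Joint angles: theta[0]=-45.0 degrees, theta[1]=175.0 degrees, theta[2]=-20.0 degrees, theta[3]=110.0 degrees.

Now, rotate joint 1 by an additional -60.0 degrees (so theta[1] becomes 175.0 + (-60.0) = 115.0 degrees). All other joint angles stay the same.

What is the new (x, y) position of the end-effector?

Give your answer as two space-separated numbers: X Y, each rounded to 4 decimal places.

Answer: 2.0771 3.9375

Derivation:
joint[0] = (0.0000, 0.0000)  (base)
link 0: phi[0] = -45 = -45 deg
  cos(-45 deg) = 0.7071, sin(-45 deg) = -0.7071
  joint[1] = (0.0000, 0.0000) + 4.1 * (0.7071, -0.7071) = (0.0000 + 2.8991, 0.0000 + -2.8991) = (2.8991, -2.8991)
link 1: phi[1] = -45 + 115 = 70 deg
  cos(70 deg) = 0.3420, sin(70 deg) = 0.9397
  joint[2] = (2.8991, -2.8991) + 3.7 * (0.3420, 0.9397) = (2.8991 + 1.2655, -2.8991 + 3.4769) = (4.1646, 0.5777)
link 2: phi[2] = -45 + 115 + -20 = 50 deg
  cos(50 deg) = 0.6428, sin(50 deg) = 0.7660
  joint[3] = (4.1646, 0.5777) + 2.6 * (0.6428, 0.7660) = (4.1646 + 1.6712, 0.5777 + 1.9917) = (5.8359, 2.5694)
link 3: phi[3] = -45 + 115 + -20 + 110 = 160 deg
  cos(160 deg) = -0.9397, sin(160 deg) = 0.3420
  joint[4] = (5.8359, 2.5694) + 4 * (-0.9397, 0.3420) = (5.8359 + -3.7588, 2.5694 + 1.3681) = (2.0771, 3.9375)
End effector: (2.0771, 3.9375)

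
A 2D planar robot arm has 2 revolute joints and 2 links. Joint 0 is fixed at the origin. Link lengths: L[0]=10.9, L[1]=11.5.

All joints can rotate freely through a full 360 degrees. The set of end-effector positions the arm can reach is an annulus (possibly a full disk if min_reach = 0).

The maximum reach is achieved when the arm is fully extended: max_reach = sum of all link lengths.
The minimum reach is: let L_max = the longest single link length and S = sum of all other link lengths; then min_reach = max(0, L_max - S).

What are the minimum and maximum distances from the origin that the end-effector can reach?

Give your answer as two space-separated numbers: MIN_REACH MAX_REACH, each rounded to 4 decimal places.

Answer: 0.6000 22.4000

Derivation:
Link lengths: [10.9, 11.5]
max_reach = 10.9 + 11.5 = 22.4
L_max = max([10.9, 11.5]) = 11.5
S (sum of others) = 22.4 - 11.5 = 10.9
min_reach = max(0, 11.5 - 10.9) = max(0, 0.6) = 0.6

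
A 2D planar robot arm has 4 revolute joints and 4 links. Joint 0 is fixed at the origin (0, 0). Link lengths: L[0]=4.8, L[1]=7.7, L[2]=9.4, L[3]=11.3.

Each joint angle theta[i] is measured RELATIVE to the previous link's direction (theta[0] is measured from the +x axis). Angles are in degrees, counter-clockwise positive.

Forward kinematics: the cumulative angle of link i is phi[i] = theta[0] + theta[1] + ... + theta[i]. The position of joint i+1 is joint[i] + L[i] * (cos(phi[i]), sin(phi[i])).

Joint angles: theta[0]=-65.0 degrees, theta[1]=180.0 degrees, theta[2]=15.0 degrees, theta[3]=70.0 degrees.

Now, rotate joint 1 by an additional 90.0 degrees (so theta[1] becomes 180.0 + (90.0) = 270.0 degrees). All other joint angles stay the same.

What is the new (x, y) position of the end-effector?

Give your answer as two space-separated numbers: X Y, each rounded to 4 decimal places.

joint[0] = (0.0000, 0.0000)  (base)
link 0: phi[0] = -65 = -65 deg
  cos(-65 deg) = 0.4226, sin(-65 deg) = -0.9063
  joint[1] = (0.0000, 0.0000) + 4.8 * (0.4226, -0.9063) = (0.0000 + 2.0286, 0.0000 + -4.3503) = (2.0286, -4.3503)
link 1: phi[1] = -65 + 270 = 205 deg
  cos(205 deg) = -0.9063, sin(205 deg) = -0.4226
  joint[2] = (2.0286, -4.3503) + 7.7 * (-0.9063, -0.4226) = (2.0286 + -6.9786, -4.3503 + -3.2542) = (-4.9500, -7.6044)
link 2: phi[2] = -65 + 270 + 15 = 220 deg
  cos(220 deg) = -0.7660, sin(220 deg) = -0.6428
  joint[3] = (-4.9500, -7.6044) + 9.4 * (-0.7660, -0.6428) = (-4.9500 + -7.2008, -7.6044 + -6.0422) = (-12.1508, -13.6466)
link 3: phi[3] = -65 + 270 + 15 + 70 = 290 deg
  cos(290 deg) = 0.3420, sin(290 deg) = -0.9397
  joint[4] = (-12.1508, -13.6466) + 11.3 * (0.3420, -0.9397) = (-12.1508 + 3.8648, -13.6466 + -10.6185) = (-8.2860, -24.2652)
End effector: (-8.2860, -24.2652)

Answer: -8.2860 -24.2652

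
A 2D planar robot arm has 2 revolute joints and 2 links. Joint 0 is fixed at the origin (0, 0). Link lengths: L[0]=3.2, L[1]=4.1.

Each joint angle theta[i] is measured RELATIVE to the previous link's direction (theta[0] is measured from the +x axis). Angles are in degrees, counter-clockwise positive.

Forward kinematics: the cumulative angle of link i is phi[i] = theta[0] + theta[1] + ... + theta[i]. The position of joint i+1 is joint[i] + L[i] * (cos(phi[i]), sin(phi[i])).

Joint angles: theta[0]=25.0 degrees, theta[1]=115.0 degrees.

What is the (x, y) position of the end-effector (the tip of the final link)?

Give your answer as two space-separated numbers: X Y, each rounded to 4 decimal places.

Answer: -0.2406 3.9878

Derivation:
joint[0] = (0.0000, 0.0000)  (base)
link 0: phi[0] = 25 = 25 deg
  cos(25 deg) = 0.9063, sin(25 deg) = 0.4226
  joint[1] = (0.0000, 0.0000) + 3.2 * (0.9063, 0.4226) = (0.0000 + 2.9002, 0.0000 + 1.3524) = (2.9002, 1.3524)
link 1: phi[1] = 25 + 115 = 140 deg
  cos(140 deg) = -0.7660, sin(140 deg) = 0.6428
  joint[2] = (2.9002, 1.3524) + 4.1 * (-0.7660, 0.6428) = (2.9002 + -3.1408, 1.3524 + 2.6354) = (-0.2406, 3.9878)
End effector: (-0.2406, 3.9878)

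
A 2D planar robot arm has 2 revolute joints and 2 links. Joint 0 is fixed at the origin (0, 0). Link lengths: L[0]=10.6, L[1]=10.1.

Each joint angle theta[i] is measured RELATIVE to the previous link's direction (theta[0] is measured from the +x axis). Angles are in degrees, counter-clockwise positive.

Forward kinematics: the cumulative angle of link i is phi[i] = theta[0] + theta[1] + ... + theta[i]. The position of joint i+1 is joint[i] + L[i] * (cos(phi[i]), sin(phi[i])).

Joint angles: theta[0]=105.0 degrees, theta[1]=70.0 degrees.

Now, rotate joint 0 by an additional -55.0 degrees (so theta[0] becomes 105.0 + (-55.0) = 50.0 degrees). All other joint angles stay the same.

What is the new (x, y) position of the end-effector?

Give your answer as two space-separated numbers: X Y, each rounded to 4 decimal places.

Answer: 1.7635 16.8669

Derivation:
joint[0] = (0.0000, 0.0000)  (base)
link 0: phi[0] = 50 = 50 deg
  cos(50 deg) = 0.6428, sin(50 deg) = 0.7660
  joint[1] = (0.0000, 0.0000) + 10.6 * (0.6428, 0.7660) = (0.0000 + 6.8135, 0.0000 + 8.1201) = (6.8135, 8.1201)
link 1: phi[1] = 50 + 70 = 120 deg
  cos(120 deg) = -0.5000, sin(120 deg) = 0.8660
  joint[2] = (6.8135, 8.1201) + 10.1 * (-0.5000, 0.8660) = (6.8135 + -5.0500, 8.1201 + 8.7469) = (1.7635, 16.8669)
End effector: (1.7635, 16.8669)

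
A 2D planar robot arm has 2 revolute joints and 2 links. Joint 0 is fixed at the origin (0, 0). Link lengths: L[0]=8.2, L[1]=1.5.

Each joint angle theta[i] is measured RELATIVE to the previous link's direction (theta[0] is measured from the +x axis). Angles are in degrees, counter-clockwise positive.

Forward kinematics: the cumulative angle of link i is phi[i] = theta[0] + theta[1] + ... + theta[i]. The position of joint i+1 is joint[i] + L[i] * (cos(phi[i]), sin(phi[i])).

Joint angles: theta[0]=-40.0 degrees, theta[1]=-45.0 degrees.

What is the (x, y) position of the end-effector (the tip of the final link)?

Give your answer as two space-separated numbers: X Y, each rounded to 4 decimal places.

joint[0] = (0.0000, 0.0000)  (base)
link 0: phi[0] = -40 = -40 deg
  cos(-40 deg) = 0.7660, sin(-40 deg) = -0.6428
  joint[1] = (0.0000, 0.0000) + 8.2 * (0.7660, -0.6428) = (0.0000 + 6.2816, 0.0000 + -5.2709) = (6.2816, -5.2709)
link 1: phi[1] = -40 + -45 = -85 deg
  cos(-85 deg) = 0.0872, sin(-85 deg) = -0.9962
  joint[2] = (6.2816, -5.2709) + 1.5 * (0.0872, -0.9962) = (6.2816 + 0.1307, -5.2709 + -1.4943) = (6.4123, -6.7652)
End effector: (6.4123, -6.7652)

Answer: 6.4123 -6.7652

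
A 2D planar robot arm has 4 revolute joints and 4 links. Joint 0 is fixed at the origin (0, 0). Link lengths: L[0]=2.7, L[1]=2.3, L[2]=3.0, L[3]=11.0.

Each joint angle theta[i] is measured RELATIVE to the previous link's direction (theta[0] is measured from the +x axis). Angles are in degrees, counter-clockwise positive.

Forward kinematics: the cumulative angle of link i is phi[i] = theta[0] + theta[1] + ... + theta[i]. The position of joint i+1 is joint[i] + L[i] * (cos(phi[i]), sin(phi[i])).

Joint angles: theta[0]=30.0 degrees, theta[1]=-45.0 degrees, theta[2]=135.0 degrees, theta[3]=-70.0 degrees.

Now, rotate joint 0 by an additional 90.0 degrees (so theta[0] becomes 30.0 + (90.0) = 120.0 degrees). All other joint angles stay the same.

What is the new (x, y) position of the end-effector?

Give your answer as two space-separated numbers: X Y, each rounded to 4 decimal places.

Answer: -11.7793 10.1306

Derivation:
joint[0] = (0.0000, 0.0000)  (base)
link 0: phi[0] = 120 = 120 deg
  cos(120 deg) = -0.5000, sin(120 deg) = 0.8660
  joint[1] = (0.0000, 0.0000) + 2.7 * (-0.5000, 0.8660) = (0.0000 + -1.3500, 0.0000 + 2.3383) = (-1.3500, 2.3383)
link 1: phi[1] = 120 + -45 = 75 deg
  cos(75 deg) = 0.2588, sin(75 deg) = 0.9659
  joint[2] = (-1.3500, 2.3383) + 2.3 * (0.2588, 0.9659) = (-1.3500 + 0.5953, 2.3383 + 2.2216) = (-0.7547, 4.5599)
link 2: phi[2] = 120 + -45 + 135 = 210 deg
  cos(210 deg) = -0.8660, sin(210 deg) = -0.5000
  joint[3] = (-0.7547, 4.5599) + 3 * (-0.8660, -0.5000) = (-0.7547 + -2.5981, 4.5599 + -1.5000) = (-3.3528, 3.0599)
link 3: phi[3] = 120 + -45 + 135 + -70 = 140 deg
  cos(140 deg) = -0.7660, sin(140 deg) = 0.6428
  joint[4] = (-3.3528, 3.0599) + 11 * (-0.7660, 0.6428) = (-3.3528 + -8.4265, 3.0599 + 7.0707) = (-11.7793, 10.1306)
End effector: (-11.7793, 10.1306)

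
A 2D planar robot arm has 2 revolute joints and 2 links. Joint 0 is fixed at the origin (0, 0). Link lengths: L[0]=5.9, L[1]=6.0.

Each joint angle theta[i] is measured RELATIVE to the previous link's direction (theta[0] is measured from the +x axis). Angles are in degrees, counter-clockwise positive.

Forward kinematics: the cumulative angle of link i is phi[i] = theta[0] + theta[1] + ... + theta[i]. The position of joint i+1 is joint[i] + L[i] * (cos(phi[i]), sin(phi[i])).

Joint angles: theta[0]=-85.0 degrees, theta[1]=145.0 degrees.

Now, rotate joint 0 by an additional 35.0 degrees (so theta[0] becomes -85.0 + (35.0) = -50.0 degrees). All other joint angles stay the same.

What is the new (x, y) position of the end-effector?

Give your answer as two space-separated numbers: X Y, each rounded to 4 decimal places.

joint[0] = (0.0000, 0.0000)  (base)
link 0: phi[0] = -50 = -50 deg
  cos(-50 deg) = 0.6428, sin(-50 deg) = -0.7660
  joint[1] = (0.0000, 0.0000) + 5.9 * (0.6428, -0.7660) = (0.0000 + 3.7924, 0.0000 + -4.5197) = (3.7924, -4.5197)
link 1: phi[1] = -50 + 145 = 95 deg
  cos(95 deg) = -0.0872, sin(95 deg) = 0.9962
  joint[2] = (3.7924, -4.5197) + 6 * (-0.0872, 0.9962) = (3.7924 + -0.5229, -4.5197 + 5.9772) = (3.2695, 1.4575)
End effector: (3.2695, 1.4575)

Answer: 3.2695 1.4575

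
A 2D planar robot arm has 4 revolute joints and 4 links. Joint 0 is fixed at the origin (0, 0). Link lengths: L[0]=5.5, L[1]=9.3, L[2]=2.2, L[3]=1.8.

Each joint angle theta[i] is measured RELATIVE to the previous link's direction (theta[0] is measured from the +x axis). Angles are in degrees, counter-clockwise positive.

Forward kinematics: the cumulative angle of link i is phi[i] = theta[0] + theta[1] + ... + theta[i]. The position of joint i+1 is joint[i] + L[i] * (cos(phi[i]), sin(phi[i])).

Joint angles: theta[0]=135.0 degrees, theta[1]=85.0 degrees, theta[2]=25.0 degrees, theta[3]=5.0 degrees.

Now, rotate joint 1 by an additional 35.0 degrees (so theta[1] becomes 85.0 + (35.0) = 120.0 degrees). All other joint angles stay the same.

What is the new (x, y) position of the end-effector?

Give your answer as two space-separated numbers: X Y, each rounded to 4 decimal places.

joint[0] = (0.0000, 0.0000)  (base)
link 0: phi[0] = 135 = 135 deg
  cos(135 deg) = -0.7071, sin(135 deg) = 0.7071
  joint[1] = (0.0000, 0.0000) + 5.5 * (-0.7071, 0.7071) = (0.0000 + -3.8891, 0.0000 + 3.8891) = (-3.8891, 3.8891)
link 1: phi[1] = 135 + 120 = 255 deg
  cos(255 deg) = -0.2588, sin(255 deg) = -0.9659
  joint[2] = (-3.8891, 3.8891) + 9.3 * (-0.2588, -0.9659) = (-3.8891 + -2.4070, 3.8891 + -8.9831) = (-6.2961, -5.0940)
link 2: phi[2] = 135 + 120 + 25 = 280 deg
  cos(280 deg) = 0.1736, sin(280 deg) = -0.9848
  joint[3] = (-6.2961, -5.0940) + 2.2 * (0.1736, -0.9848) = (-6.2961 + 0.3820, -5.0940 + -2.1666) = (-5.9141, -7.2606)
link 3: phi[3] = 135 + 120 + 25 + 5 = 285 deg
  cos(285 deg) = 0.2588, sin(285 deg) = -0.9659
  joint[4] = (-5.9141, -7.2606) + 1.8 * (0.2588, -0.9659) = (-5.9141 + 0.4659, -7.2606 + -1.7387) = (-5.4482, -8.9993)
End effector: (-5.4482, -8.9993)

Answer: -5.4482 -8.9993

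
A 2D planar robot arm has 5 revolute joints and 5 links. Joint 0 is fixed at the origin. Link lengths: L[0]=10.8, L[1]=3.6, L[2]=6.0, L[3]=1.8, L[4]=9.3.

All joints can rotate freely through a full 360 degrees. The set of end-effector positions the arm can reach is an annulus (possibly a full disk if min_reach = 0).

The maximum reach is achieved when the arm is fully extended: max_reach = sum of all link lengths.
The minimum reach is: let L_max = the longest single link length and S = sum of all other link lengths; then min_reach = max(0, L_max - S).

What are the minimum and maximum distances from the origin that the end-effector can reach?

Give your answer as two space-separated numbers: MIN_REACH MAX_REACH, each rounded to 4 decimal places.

Answer: 0.0000 31.5000

Derivation:
Link lengths: [10.8, 3.6, 6.0, 1.8, 9.3]
max_reach = 10.8 + 3.6 + 6 + 1.8 + 9.3 = 31.5
L_max = max([10.8, 3.6, 6.0, 1.8, 9.3]) = 10.8
S (sum of others) = 31.5 - 10.8 = 20.7
min_reach = max(0, 10.8 - 20.7) = max(0, -9.9) = 0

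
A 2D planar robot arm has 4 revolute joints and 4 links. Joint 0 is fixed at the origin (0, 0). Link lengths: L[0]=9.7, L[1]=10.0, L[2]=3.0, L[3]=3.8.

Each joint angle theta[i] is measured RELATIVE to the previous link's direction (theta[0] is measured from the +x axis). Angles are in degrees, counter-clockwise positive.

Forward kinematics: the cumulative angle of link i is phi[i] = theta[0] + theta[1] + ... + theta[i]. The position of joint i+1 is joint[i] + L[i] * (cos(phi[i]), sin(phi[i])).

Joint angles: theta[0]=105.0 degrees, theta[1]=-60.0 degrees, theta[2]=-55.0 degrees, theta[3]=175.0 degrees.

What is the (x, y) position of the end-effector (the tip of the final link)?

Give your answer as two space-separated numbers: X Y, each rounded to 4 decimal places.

joint[0] = (0.0000, 0.0000)  (base)
link 0: phi[0] = 105 = 105 deg
  cos(105 deg) = -0.2588, sin(105 deg) = 0.9659
  joint[1] = (0.0000, 0.0000) + 9.7 * (-0.2588, 0.9659) = (0.0000 + -2.5105, 0.0000 + 9.3695) = (-2.5105, 9.3695)
link 1: phi[1] = 105 + -60 = 45 deg
  cos(45 deg) = 0.7071, sin(45 deg) = 0.7071
  joint[2] = (-2.5105, 9.3695) + 10 * (0.7071, 0.7071) = (-2.5105 + 7.0711, 9.3695 + 7.0711) = (4.5605, 16.4405)
link 2: phi[2] = 105 + -60 + -55 = -10 deg
  cos(-10 deg) = 0.9848, sin(-10 deg) = -0.1736
  joint[3] = (4.5605, 16.4405) + 3 * (0.9848, -0.1736) = (4.5605 + 2.9544, 16.4405 + -0.5209) = (7.5149, 15.9196)
link 3: phi[3] = 105 + -60 + -55 + 175 = 165 deg
  cos(165 deg) = -0.9659, sin(165 deg) = 0.2588
  joint[4] = (7.5149, 15.9196) + 3.8 * (-0.9659, 0.2588) = (7.5149 + -3.6705, 15.9196 + 0.9835) = (3.8444, 16.9031)
End effector: (3.8444, 16.9031)

Answer: 3.8444 16.9031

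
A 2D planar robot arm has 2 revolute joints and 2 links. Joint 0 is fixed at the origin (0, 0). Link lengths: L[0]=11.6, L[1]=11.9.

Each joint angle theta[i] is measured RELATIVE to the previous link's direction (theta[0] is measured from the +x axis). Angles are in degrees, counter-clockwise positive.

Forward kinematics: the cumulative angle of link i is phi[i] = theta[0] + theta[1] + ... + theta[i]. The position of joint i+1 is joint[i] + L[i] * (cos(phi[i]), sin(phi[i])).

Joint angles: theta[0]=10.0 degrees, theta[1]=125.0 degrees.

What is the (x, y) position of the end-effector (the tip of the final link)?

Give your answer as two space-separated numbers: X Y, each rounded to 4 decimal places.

joint[0] = (0.0000, 0.0000)  (base)
link 0: phi[0] = 10 = 10 deg
  cos(10 deg) = 0.9848, sin(10 deg) = 0.1736
  joint[1] = (0.0000, 0.0000) + 11.6 * (0.9848, 0.1736) = (0.0000 + 11.4238, 0.0000 + 2.0143) = (11.4238, 2.0143)
link 1: phi[1] = 10 + 125 = 135 deg
  cos(135 deg) = -0.7071, sin(135 deg) = 0.7071
  joint[2] = (11.4238, 2.0143) + 11.9 * (-0.7071, 0.7071) = (11.4238 + -8.4146, 2.0143 + 8.4146) = (3.0092, 10.4289)
End effector: (3.0092, 10.4289)

Answer: 3.0092 10.4289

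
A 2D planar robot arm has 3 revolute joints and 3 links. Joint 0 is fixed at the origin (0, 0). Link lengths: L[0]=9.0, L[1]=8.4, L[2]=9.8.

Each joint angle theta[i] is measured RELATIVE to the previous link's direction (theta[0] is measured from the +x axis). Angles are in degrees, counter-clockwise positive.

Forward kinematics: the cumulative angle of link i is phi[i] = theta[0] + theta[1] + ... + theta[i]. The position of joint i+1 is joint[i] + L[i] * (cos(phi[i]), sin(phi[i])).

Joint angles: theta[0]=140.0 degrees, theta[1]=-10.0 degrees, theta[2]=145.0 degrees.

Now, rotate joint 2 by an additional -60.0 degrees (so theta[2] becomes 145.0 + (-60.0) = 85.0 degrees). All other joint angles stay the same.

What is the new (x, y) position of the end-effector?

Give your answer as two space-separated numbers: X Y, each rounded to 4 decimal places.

Answer: -20.3215 6.5988

Derivation:
joint[0] = (0.0000, 0.0000)  (base)
link 0: phi[0] = 140 = 140 deg
  cos(140 deg) = -0.7660, sin(140 deg) = 0.6428
  joint[1] = (0.0000, 0.0000) + 9 * (-0.7660, 0.6428) = (0.0000 + -6.8944, 0.0000 + 5.7851) = (-6.8944, 5.7851)
link 1: phi[1] = 140 + -10 = 130 deg
  cos(130 deg) = -0.6428, sin(130 deg) = 0.7660
  joint[2] = (-6.8944, 5.7851) + 8.4 * (-0.6428, 0.7660) = (-6.8944 + -5.3994, 5.7851 + 6.4348) = (-12.2938, 12.2199)
link 2: phi[2] = 140 + -10 + 85 = 215 deg
  cos(215 deg) = -0.8192, sin(215 deg) = -0.5736
  joint[3] = (-12.2938, 12.2199) + 9.8 * (-0.8192, -0.5736) = (-12.2938 + -8.0277, 12.2199 + -5.6210) = (-20.3215, 6.5988)
End effector: (-20.3215, 6.5988)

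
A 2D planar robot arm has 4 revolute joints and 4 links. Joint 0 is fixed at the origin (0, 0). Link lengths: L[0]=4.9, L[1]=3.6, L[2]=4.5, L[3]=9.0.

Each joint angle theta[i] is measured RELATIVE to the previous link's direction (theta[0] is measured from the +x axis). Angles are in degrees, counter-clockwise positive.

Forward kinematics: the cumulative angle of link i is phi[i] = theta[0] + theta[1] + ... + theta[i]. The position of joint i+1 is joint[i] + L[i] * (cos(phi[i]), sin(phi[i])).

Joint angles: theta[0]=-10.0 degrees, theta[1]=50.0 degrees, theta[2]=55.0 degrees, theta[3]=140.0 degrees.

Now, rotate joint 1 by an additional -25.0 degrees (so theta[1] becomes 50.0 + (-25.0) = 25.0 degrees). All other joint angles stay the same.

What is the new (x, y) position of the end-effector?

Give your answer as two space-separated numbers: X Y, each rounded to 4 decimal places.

Answer: 2.0478 -0.1905

Derivation:
joint[0] = (0.0000, 0.0000)  (base)
link 0: phi[0] = -10 = -10 deg
  cos(-10 deg) = 0.9848, sin(-10 deg) = -0.1736
  joint[1] = (0.0000, 0.0000) + 4.9 * (0.9848, -0.1736) = (0.0000 + 4.8256, 0.0000 + -0.8509) = (4.8256, -0.8509)
link 1: phi[1] = -10 + 25 = 15 deg
  cos(15 deg) = 0.9659, sin(15 deg) = 0.2588
  joint[2] = (4.8256, -0.8509) + 3.6 * (0.9659, 0.2588) = (4.8256 + 3.4773, -0.8509 + 0.9317) = (8.3029, 0.0809)
link 2: phi[2] = -10 + 25 + 55 = 70 deg
  cos(70 deg) = 0.3420, sin(70 deg) = 0.9397
  joint[3] = (8.3029, 0.0809) + 4.5 * (0.3420, 0.9397) = (8.3029 + 1.5391, 0.0809 + 4.2286) = (9.8420, 4.3095)
link 3: phi[3] = -10 + 25 + 55 + 140 = 210 deg
  cos(210 deg) = -0.8660, sin(210 deg) = -0.5000
  joint[4] = (9.8420, 4.3095) + 9 * (-0.8660, -0.5000) = (9.8420 + -7.7942, 4.3095 + -4.5000) = (2.0478, -0.1905)
End effector: (2.0478, -0.1905)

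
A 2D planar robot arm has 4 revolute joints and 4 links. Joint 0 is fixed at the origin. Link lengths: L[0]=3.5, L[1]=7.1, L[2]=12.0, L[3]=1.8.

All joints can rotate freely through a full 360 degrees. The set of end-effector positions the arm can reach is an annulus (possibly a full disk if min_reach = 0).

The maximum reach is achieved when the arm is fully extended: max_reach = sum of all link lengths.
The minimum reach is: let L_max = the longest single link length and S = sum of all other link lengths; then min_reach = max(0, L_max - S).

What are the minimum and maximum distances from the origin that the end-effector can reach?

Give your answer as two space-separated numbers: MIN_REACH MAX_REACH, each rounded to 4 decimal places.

Answer: 0.0000 24.4000

Derivation:
Link lengths: [3.5, 7.1, 12.0, 1.8]
max_reach = 3.5 + 7.1 + 12 + 1.8 = 24.4
L_max = max([3.5, 7.1, 12.0, 1.8]) = 12
S (sum of others) = 24.4 - 12 = 12.4
min_reach = max(0, 12 - 12.4) = max(0, -0.4) = 0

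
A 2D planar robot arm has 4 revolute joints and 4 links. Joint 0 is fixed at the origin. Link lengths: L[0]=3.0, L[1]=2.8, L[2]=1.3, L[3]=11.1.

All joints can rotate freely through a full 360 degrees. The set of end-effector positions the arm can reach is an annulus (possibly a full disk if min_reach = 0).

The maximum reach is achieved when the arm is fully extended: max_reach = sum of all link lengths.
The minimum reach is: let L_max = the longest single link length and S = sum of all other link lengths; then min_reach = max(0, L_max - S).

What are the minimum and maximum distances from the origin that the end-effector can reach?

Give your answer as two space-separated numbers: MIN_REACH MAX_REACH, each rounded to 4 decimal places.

Answer: 4.0000 18.2000

Derivation:
Link lengths: [3.0, 2.8, 1.3, 11.1]
max_reach = 3 + 2.8 + 1.3 + 11.1 = 18.2
L_max = max([3.0, 2.8, 1.3, 11.1]) = 11.1
S (sum of others) = 18.2 - 11.1 = 7.1
min_reach = max(0, 11.1 - 7.1) = max(0, 4) = 4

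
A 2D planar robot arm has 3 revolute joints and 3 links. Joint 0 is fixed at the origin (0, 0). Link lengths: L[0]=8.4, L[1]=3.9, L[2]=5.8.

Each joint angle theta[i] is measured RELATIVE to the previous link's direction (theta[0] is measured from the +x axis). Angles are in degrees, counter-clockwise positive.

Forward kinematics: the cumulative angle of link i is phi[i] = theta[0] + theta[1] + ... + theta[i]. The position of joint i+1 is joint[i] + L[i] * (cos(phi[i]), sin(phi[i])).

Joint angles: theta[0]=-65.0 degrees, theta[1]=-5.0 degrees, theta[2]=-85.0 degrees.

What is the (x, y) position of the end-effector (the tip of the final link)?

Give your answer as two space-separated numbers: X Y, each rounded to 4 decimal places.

Answer: -0.3727 -13.7290

Derivation:
joint[0] = (0.0000, 0.0000)  (base)
link 0: phi[0] = -65 = -65 deg
  cos(-65 deg) = 0.4226, sin(-65 deg) = -0.9063
  joint[1] = (0.0000, 0.0000) + 8.4 * (0.4226, -0.9063) = (0.0000 + 3.5500, 0.0000 + -7.6130) = (3.5500, -7.6130)
link 1: phi[1] = -65 + -5 = -70 deg
  cos(-70 deg) = 0.3420, sin(-70 deg) = -0.9397
  joint[2] = (3.5500, -7.6130) + 3.9 * (0.3420, -0.9397) = (3.5500 + 1.3339, -7.6130 + -3.6648) = (4.8839, -11.2778)
link 2: phi[2] = -65 + -5 + -85 = -155 deg
  cos(-155 deg) = -0.9063, sin(-155 deg) = -0.4226
  joint[3] = (4.8839, -11.2778) + 5.8 * (-0.9063, -0.4226) = (4.8839 + -5.2566, -11.2778 + -2.4512) = (-0.3727, -13.7290)
End effector: (-0.3727, -13.7290)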